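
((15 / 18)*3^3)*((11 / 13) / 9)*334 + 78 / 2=9692 / 13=745.54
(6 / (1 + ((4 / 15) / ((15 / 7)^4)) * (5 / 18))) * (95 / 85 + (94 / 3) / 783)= 4680686250 / 676236761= 6.92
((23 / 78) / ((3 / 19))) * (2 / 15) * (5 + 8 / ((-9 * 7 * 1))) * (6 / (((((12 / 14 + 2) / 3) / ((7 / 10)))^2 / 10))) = 46016537 / 1170000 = 39.33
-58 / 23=-2.52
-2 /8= -0.25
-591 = -591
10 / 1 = 10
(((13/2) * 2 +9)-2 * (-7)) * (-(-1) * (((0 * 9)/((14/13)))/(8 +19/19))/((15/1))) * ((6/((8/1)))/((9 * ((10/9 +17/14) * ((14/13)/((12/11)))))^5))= 0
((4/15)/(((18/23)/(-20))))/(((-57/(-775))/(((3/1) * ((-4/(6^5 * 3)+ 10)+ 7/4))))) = -1221458125/373977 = -3266.13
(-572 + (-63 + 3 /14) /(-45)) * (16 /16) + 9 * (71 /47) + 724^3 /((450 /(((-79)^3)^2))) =30351079639848427619231 /148050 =205005603781482118.33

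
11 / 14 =0.79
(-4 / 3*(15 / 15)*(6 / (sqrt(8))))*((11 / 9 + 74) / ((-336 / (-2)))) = -677*sqrt(2) / 756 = -1.27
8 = 8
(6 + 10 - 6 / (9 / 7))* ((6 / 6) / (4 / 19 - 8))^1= -323 / 222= -1.45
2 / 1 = 2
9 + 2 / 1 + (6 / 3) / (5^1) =11.40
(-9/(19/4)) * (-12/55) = 432/1045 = 0.41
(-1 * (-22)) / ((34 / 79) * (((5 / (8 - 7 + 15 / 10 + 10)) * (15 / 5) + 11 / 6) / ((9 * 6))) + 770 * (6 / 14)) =1407780 / 21118247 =0.07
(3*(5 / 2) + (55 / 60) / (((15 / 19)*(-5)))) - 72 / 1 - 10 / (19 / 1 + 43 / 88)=-20141237 / 308700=-65.25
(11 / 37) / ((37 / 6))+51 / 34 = 4239 / 2738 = 1.55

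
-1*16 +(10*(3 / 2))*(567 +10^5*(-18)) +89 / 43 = -1160634884 / 43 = -26991508.93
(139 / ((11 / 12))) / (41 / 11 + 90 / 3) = 1668 / 371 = 4.50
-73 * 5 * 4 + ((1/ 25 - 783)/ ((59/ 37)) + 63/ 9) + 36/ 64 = -45865333/ 23600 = -1943.45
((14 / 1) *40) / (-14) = -40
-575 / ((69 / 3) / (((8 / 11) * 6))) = -109.09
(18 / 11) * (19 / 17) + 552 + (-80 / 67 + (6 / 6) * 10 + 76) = 8001456 / 12529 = 638.63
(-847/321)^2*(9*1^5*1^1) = 717409/11449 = 62.66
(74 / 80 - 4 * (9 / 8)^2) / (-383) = 331 / 30640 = 0.01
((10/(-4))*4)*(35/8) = -175/4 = -43.75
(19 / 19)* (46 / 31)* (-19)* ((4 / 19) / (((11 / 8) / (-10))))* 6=88320 / 341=259.00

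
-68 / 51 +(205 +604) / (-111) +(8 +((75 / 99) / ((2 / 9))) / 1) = 2269 / 814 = 2.79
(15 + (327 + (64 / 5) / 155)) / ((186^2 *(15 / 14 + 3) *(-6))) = -927899 / 2292417450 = -0.00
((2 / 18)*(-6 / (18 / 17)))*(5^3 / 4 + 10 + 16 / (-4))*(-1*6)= 2533 / 18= 140.72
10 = 10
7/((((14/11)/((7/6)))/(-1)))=-6.42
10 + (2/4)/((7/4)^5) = 168582/16807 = 10.03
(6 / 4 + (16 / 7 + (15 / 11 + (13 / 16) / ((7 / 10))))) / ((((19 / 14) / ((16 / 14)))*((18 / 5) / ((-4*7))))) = -77740 / 1881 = -41.33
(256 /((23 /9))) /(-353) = -0.28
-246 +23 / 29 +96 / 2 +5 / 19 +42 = -85374 / 551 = -154.94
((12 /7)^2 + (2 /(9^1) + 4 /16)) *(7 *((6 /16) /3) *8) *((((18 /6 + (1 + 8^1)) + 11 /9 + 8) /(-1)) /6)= -1149247 /13608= -84.45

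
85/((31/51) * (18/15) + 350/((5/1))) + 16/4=31273/6012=5.20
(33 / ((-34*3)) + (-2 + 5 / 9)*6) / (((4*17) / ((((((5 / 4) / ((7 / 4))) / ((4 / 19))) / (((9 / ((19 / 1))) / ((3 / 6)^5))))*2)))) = -236455 / 3995136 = -0.06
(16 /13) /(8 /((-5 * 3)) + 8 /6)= 20 /13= 1.54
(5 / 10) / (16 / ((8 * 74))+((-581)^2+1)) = 0.00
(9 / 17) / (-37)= -9 / 629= -0.01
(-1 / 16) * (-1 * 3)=0.19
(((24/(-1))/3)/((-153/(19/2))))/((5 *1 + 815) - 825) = -76/765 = -0.10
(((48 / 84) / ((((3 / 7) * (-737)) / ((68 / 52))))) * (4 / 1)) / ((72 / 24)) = -272 / 86229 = -0.00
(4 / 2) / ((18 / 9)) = 1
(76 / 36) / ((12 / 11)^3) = 25289 / 15552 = 1.63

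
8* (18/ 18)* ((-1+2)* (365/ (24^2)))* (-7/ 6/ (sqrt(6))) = -2555* sqrt(6)/ 2592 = -2.41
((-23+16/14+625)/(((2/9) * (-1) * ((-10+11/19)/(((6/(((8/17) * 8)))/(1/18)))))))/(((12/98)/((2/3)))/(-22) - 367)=-12758151483/566549320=-22.52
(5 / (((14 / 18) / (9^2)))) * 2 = 7290 / 7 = 1041.43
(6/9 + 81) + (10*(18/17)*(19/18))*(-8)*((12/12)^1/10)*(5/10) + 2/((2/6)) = 4243/51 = 83.20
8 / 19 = 0.42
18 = 18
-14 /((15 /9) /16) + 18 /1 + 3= -567 /5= -113.40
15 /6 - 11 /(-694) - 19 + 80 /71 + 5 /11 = -4038775 /271007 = -14.90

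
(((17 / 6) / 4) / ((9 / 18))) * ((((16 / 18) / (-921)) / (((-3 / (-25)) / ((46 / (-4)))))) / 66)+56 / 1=275735071 / 4923666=56.00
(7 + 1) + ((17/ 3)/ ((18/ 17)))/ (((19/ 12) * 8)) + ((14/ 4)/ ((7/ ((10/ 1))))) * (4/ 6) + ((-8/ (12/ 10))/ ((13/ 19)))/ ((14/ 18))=-0.77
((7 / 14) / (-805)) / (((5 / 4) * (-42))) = 0.00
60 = 60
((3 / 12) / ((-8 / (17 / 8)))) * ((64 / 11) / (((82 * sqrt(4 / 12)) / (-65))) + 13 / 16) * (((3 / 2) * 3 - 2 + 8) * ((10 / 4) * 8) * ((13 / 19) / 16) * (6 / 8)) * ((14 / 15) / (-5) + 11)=-48930063 / 12451840 + 48930063 * sqrt(3) / 2193664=34.70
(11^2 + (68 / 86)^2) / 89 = 224885 / 164561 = 1.37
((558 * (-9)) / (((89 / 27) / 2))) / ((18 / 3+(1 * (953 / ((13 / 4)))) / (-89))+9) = -3525444 / 13543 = -260.31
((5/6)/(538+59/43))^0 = 1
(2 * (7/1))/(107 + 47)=1/11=0.09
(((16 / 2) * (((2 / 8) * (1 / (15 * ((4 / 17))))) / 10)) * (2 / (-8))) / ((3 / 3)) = -17 / 1200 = -0.01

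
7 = 7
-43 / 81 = -0.53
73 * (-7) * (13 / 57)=-116.54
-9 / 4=-2.25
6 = 6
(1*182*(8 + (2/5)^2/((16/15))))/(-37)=-14833/370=-40.09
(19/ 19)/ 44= 1/ 44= 0.02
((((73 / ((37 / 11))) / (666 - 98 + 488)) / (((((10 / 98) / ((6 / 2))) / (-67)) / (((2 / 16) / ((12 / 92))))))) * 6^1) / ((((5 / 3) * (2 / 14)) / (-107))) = 104609.94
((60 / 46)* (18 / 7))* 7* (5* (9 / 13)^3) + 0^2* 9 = 38.95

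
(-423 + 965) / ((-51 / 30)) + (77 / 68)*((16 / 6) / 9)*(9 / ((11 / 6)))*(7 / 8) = -10791 / 34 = -317.38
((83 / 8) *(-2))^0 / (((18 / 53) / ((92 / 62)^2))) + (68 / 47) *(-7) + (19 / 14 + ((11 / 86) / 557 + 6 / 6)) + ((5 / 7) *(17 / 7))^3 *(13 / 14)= 57091195291647689 / 16036281881579358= 3.56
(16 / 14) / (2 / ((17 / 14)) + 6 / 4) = 272 / 749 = 0.36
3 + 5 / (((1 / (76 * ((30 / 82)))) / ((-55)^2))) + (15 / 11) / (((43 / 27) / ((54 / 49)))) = 399633169941 / 950257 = 420552.72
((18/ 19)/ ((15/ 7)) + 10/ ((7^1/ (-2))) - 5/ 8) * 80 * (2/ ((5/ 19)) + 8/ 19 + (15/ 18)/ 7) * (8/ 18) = -77819684/ 88445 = -879.87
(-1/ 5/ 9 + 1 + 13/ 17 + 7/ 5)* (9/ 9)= 2404/ 765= 3.14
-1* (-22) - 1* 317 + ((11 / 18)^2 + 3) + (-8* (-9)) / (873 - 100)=-73015123 / 250452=-291.53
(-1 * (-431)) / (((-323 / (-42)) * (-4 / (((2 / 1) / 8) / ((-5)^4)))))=-9051 / 1615000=-0.01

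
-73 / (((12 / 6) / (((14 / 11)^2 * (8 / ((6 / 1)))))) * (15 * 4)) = -7154 / 5445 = -1.31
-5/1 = -5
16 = 16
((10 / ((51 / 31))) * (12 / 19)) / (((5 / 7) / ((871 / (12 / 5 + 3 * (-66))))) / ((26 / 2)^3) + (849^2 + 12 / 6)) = 16609935160 / 3118640824750327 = 0.00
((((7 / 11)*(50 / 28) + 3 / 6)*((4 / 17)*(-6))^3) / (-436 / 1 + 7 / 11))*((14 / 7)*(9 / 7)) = 4478976 / 164698499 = 0.03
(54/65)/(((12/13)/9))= 81/10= 8.10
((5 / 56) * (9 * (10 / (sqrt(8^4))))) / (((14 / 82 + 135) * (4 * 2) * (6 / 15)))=46125 / 158900224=0.00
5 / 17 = 0.29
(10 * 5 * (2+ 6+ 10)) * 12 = 10800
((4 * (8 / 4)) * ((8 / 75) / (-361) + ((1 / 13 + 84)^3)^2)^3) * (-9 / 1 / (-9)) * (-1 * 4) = -3147880877025184551395387243225522783950811495182758693786397143181664 / 2231956558097589473810360851921875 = -1410368345031000126985905000000000000.00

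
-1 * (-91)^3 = 753571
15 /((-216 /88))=-55 /9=-6.11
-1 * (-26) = 26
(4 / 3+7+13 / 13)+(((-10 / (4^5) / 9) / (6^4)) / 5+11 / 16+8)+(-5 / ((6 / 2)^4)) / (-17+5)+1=19.03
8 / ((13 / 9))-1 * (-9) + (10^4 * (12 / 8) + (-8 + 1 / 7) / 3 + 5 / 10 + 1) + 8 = 8201695 / 546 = 15021.42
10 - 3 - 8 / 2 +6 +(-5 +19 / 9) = 55 / 9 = 6.11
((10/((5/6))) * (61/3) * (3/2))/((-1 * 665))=-366/665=-0.55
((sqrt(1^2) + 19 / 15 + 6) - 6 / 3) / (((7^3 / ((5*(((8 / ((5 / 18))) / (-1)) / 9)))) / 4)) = -6016 / 5145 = -1.17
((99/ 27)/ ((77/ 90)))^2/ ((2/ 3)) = 1350/ 49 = 27.55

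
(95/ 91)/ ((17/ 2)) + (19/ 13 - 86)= -130591/ 1547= -84.42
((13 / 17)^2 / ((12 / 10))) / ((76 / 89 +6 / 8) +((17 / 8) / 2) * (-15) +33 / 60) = -3008200 / 85086513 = -0.04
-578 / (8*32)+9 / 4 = -1 / 128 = -0.01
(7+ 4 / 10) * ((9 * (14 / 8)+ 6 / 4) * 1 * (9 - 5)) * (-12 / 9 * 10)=-6808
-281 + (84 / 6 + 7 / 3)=-794 / 3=-264.67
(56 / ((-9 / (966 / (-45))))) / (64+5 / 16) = 5888 / 2835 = 2.08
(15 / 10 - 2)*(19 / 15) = -19 / 30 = -0.63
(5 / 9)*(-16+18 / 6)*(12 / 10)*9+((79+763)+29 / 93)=71081 / 93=764.31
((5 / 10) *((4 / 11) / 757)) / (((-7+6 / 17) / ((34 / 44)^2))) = -4913 / 227710142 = -0.00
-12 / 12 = -1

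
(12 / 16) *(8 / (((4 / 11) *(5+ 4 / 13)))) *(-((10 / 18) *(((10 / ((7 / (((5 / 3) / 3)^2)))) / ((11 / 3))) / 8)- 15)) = 46.60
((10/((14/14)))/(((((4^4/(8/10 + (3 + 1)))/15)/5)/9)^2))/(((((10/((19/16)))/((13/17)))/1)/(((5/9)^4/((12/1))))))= 3859375/3342336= 1.15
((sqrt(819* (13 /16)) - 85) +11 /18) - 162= -4435 /18 +39* sqrt(7) /4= -220.59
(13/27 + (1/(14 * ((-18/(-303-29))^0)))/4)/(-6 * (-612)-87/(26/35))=9815/69874812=0.00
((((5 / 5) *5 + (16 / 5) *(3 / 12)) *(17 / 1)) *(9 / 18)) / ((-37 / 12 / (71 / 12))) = -35003 / 370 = -94.60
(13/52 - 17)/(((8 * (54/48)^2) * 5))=-134/405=-0.33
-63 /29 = -2.17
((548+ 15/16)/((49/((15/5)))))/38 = 26349/29792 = 0.88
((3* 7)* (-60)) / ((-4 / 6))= 1890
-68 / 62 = -34 / 31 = -1.10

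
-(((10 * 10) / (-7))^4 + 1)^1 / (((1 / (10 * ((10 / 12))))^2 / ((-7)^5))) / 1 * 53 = 23188056731875 / 9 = 2576450747986.11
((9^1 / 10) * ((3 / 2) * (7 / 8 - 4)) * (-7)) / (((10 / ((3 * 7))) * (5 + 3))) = 3969 / 512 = 7.75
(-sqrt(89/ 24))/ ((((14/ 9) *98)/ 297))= -891 *sqrt(534)/ 5488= -3.75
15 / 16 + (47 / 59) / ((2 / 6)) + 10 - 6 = 6917 / 944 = 7.33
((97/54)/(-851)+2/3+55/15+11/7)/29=1898753/9328662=0.20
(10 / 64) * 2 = 5 / 16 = 0.31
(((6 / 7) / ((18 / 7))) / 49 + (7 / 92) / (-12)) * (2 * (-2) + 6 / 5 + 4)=5 / 9016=0.00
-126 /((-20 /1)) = 6.30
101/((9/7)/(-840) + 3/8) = 49490/183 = 270.44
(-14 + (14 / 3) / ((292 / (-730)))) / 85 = -77 / 255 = -0.30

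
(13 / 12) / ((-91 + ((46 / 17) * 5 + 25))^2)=3757 / 9547968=0.00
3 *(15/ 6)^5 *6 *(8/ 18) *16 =12500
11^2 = 121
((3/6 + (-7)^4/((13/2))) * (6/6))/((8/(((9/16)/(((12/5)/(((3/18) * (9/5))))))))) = 86553/26624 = 3.25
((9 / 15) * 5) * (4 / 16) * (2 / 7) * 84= 18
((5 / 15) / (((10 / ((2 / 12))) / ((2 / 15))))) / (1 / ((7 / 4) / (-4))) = -7 / 21600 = -0.00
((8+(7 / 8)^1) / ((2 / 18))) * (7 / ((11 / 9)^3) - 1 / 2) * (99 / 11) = 51040125 / 21296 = 2396.70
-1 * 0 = 0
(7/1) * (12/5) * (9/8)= 189/10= 18.90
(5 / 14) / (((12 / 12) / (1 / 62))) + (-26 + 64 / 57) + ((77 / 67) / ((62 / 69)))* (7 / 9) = -26382837 / 1104964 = -23.88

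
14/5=2.80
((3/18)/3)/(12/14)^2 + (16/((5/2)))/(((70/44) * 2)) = 236671/113400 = 2.09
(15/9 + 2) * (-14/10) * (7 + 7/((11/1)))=-196/5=-39.20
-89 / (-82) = 89 / 82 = 1.09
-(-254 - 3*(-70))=44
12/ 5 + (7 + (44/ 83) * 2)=4341/ 415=10.46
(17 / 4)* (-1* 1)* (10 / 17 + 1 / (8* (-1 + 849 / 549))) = -11111 / 3200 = -3.47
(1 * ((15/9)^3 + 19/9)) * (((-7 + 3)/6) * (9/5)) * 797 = -6446.84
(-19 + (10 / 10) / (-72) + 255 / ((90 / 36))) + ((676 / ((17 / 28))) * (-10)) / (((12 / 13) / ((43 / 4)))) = -158609705 / 1224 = -129583.09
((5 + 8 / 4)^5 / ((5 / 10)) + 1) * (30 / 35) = 201690 / 7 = 28812.86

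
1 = 1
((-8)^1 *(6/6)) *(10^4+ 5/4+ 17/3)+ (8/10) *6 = -1200758/15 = -80050.53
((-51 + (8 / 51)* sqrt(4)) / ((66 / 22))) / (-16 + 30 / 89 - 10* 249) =230065 / 34119612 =0.01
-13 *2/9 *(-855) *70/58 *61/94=2636725/1363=1934.50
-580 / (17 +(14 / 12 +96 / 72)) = -1160 / 39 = -29.74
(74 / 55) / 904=37 / 24860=0.00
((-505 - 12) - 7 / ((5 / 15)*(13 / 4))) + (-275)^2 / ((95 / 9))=1640330 / 247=6641.01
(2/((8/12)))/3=1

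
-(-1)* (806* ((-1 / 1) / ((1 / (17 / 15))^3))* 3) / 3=-3959878 / 3375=-1173.30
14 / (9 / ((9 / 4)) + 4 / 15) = 105 / 32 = 3.28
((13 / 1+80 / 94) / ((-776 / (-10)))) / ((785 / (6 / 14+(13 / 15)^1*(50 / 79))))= 50251 / 226181108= 0.00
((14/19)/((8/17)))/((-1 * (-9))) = 119/684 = 0.17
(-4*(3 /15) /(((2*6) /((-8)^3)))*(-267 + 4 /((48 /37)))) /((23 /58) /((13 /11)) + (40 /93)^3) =-27317170612992 /1258791605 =-21701.11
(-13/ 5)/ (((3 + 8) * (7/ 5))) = -13/ 77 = -0.17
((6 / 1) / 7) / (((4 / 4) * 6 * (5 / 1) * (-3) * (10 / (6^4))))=-216 / 175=-1.23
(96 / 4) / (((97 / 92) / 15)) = 33120 / 97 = 341.44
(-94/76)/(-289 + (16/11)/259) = 133903/31287110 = 0.00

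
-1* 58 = -58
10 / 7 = 1.43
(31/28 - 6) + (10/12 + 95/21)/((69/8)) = -393/92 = -4.27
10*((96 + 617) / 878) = 3565 / 439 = 8.12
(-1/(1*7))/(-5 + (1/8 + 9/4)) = 8/147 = 0.05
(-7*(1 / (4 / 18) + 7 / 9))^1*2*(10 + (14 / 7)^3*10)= -6650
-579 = -579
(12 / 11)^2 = 144 / 121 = 1.19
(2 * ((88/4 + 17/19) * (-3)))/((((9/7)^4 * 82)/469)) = -163280005/567891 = -287.52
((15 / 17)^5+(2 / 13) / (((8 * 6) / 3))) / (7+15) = 80394857 / 3248632816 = 0.02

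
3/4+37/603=1957/2412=0.81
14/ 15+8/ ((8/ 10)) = 164/ 15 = 10.93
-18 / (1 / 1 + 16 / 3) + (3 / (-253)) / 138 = -628471 / 221122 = -2.84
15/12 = 1.25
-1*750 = -750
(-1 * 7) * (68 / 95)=-5.01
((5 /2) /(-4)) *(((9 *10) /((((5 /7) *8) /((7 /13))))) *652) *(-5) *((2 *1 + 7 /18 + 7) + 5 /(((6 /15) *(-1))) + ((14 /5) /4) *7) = 6429535 /208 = 30911.23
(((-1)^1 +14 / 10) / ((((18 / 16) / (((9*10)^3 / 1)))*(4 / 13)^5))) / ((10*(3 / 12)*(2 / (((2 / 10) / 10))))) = 375934.16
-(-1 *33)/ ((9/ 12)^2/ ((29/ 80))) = 319/ 15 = 21.27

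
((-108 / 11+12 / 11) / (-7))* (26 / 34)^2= 16224 / 22253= 0.73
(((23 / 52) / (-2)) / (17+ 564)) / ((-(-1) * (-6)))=23 / 362544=0.00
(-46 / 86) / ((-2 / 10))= 2.67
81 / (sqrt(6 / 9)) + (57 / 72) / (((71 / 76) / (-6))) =-361 / 71 + 81* sqrt(6) / 2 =94.12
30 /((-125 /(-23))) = 138 /25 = 5.52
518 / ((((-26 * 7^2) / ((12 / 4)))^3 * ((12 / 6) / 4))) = -999 / 73849958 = -0.00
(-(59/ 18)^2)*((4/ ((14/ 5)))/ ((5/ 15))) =-17405/ 378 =-46.04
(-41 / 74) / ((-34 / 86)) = 1763 / 1258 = 1.40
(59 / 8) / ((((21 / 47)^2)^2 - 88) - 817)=-287901179 / 35327334592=-0.01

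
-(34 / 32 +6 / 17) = -385 / 272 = -1.42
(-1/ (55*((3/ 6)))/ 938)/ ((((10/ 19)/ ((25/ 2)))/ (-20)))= 95/ 5159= 0.02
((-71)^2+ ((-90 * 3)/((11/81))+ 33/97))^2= 10612739598400/1138489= 9321776.14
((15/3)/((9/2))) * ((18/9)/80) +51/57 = 631/684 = 0.92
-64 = -64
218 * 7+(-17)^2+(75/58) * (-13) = 104295/58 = 1798.19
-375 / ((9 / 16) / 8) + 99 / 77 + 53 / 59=-6605294 / 1239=-5331.15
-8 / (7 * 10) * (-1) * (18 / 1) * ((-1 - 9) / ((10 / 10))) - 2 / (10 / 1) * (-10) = -130 / 7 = -18.57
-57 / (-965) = 57 / 965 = 0.06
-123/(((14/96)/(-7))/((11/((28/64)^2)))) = 16625664/49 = 339299.27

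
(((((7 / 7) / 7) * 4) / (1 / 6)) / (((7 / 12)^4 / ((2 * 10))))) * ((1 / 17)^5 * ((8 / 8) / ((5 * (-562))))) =-995328 / 6705653784319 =-0.00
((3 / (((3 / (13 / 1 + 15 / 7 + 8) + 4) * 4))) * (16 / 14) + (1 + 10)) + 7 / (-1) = 6568 / 1561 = 4.21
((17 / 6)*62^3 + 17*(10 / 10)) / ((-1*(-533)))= 2025839 / 1599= 1266.94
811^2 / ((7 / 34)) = 22362514 / 7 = 3194644.86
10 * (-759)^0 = 10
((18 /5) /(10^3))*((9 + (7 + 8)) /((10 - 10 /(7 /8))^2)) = 1323 /31250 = 0.04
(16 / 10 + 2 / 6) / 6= 0.32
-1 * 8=-8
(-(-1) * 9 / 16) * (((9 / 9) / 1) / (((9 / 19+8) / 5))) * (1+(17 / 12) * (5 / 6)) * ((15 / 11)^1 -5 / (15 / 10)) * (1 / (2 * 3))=-969475 / 4080384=-0.24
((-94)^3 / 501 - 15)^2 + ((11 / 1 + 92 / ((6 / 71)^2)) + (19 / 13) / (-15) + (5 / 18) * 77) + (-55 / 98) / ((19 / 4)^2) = 1622695174090699661 / 577194369570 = 2811349.62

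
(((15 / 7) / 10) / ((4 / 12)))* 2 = 9 / 7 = 1.29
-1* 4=-4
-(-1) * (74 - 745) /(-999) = 671 /999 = 0.67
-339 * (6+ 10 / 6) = -2599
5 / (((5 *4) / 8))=2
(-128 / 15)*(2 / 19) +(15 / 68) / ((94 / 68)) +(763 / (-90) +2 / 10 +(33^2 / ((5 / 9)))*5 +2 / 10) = 393498896 / 40185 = 9792.18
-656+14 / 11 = -7202 / 11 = -654.73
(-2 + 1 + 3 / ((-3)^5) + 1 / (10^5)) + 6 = 40400081 / 8100000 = 4.99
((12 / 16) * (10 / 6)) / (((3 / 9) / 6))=45 / 2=22.50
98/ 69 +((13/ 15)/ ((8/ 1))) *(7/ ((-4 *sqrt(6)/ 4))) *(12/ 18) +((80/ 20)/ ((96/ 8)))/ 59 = 1935/ 1357 - 91 *sqrt(6)/ 1080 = 1.22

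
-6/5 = -1.20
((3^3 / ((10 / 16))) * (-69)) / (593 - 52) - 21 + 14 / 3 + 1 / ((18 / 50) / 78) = 1580993 / 8115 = 194.82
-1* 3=-3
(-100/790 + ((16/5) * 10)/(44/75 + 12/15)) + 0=23570/1027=22.95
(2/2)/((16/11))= 11/16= 0.69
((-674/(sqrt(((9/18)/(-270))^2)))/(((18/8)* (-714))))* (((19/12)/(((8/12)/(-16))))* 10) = -10244800/119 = -86090.76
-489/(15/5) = -163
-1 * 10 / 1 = -10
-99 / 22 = -9 / 2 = -4.50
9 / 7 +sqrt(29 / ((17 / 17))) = 9 / 7 +sqrt(29) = 6.67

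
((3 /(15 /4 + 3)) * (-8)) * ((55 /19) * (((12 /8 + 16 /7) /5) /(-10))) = 4664 /5985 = 0.78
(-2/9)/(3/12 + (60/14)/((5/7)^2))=-40/1557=-0.03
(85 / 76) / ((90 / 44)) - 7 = -2207 / 342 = -6.45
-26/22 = -13/11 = -1.18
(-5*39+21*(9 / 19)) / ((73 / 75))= -263700 / 1387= -190.12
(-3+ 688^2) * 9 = 4260069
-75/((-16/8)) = 75/2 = 37.50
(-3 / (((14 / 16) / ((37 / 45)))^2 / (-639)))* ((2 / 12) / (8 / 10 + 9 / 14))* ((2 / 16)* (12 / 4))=777592 / 10605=73.32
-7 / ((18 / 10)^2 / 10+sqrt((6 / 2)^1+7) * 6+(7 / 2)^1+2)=79625 / 636877 - 328125 * sqrt(10) / 2547508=-0.28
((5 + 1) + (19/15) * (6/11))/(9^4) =368/360855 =0.00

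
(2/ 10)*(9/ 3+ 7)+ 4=6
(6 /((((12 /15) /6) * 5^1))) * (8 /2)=36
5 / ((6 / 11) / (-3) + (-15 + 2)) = -11 / 29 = -0.38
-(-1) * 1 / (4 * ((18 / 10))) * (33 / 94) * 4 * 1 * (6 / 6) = 55 / 282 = 0.20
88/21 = 4.19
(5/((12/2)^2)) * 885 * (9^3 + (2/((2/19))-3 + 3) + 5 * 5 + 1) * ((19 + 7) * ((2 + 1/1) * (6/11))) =44524350/11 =4047668.18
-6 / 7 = -0.86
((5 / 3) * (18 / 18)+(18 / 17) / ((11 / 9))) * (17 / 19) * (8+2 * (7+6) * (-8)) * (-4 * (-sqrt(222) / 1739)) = -1136800 * sqrt(222) / 1090353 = -15.53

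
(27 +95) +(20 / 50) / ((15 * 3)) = 27452 / 225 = 122.01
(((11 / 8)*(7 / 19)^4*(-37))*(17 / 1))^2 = 275975787525361 / 1086948034624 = 253.90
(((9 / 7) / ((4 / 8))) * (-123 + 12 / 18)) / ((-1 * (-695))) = -2202 / 4865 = -0.45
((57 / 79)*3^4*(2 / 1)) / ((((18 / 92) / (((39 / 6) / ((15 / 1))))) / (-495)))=-10123542 / 79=-128146.10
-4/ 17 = -0.24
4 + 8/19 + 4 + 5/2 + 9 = 757/38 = 19.92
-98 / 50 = -49 / 25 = -1.96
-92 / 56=-23 / 14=-1.64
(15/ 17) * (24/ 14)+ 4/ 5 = 1376/ 595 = 2.31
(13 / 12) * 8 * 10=260 / 3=86.67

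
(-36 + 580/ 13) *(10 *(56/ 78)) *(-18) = -188160/ 169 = -1113.37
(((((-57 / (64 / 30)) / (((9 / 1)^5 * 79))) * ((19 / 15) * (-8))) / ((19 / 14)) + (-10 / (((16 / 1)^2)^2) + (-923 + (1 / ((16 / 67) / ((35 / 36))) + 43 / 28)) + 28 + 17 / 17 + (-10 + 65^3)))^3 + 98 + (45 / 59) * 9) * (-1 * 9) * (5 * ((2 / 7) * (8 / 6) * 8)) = -274518826372120965227526016765168824658434526177565695 / 97599568854338388457486132866711552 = -2812705318215330998.78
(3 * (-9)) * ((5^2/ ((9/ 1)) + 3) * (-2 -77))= 12324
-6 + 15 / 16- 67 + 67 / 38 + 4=-20155 / 304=-66.30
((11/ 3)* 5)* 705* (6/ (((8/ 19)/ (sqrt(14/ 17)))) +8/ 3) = 103400/ 3 +736725* sqrt(238)/ 68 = 201608.43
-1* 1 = -1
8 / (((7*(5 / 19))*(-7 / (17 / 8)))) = -323 / 245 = -1.32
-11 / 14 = -0.79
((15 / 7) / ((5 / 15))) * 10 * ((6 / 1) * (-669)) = -1806300 / 7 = -258042.86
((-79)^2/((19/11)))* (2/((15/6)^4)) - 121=759957/11875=64.00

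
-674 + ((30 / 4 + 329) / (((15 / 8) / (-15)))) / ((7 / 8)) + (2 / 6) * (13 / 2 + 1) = -52473 / 14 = -3748.07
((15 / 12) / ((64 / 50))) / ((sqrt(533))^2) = 125 / 68224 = 0.00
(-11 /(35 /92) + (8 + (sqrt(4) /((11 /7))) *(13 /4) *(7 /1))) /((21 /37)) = 14.17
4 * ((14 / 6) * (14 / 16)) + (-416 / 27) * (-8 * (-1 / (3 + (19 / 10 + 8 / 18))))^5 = -1278895322162027 / 11883196535262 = -107.62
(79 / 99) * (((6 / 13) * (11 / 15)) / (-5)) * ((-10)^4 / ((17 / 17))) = -63200 / 117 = -540.17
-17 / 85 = -1 / 5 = -0.20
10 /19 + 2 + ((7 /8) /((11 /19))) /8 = 36319 /13376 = 2.72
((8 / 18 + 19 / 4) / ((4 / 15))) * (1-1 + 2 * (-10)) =-4675 / 12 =-389.58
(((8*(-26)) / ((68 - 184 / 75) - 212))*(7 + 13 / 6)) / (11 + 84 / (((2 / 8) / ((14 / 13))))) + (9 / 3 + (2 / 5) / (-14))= 700245949 / 232922585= 3.01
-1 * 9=-9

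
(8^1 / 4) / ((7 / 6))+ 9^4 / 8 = 46023 / 56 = 821.84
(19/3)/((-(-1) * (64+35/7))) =0.09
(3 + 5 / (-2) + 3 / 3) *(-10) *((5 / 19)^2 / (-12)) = 0.09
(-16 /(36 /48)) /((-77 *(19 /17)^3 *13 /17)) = 5345344 /20597577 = 0.26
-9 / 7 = -1.29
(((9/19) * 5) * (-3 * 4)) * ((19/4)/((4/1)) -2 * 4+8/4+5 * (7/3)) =-194.80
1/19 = 0.05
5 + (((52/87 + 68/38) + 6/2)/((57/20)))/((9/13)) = 6555245/847989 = 7.73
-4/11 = -0.36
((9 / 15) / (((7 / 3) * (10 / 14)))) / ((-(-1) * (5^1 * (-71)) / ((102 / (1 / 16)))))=-14688 / 8875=-1.65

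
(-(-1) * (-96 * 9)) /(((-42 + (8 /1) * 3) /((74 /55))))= 3552 /55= 64.58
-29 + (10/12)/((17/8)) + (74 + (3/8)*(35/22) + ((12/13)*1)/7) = 37672057/816816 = 46.12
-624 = -624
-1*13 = -13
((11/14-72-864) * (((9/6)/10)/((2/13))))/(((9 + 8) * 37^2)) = -510627/13032880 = -0.04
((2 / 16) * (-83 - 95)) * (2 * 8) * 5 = -1780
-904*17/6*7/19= -53788/57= -943.65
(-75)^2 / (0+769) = 5625 / 769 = 7.31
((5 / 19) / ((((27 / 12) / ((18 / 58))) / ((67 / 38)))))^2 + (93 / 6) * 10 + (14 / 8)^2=277185483769 / 1753599376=158.07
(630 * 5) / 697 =3150 / 697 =4.52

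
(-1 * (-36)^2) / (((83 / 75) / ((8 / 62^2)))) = -194400 / 79763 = -2.44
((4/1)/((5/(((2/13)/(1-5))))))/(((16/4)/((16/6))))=-0.02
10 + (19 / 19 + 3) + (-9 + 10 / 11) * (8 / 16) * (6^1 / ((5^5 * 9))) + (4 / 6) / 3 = 4399733 / 309375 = 14.22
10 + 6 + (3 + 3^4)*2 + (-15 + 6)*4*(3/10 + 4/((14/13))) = 1382/35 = 39.49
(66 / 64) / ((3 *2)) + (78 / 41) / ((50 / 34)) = 96139 / 65600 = 1.47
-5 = -5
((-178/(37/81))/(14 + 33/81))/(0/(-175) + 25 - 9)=-194643/115144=-1.69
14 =14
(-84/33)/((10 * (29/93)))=-0.82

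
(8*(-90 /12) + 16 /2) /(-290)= 26 /145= 0.18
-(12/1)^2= -144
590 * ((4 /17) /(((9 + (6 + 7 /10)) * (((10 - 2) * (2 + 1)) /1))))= 0.37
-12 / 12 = -1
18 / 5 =3.60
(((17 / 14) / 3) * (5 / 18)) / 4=85 / 3024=0.03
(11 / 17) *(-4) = -44 / 17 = -2.59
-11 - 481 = -492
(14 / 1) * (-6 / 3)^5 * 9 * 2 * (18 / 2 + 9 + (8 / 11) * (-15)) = -628992 / 11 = -57181.09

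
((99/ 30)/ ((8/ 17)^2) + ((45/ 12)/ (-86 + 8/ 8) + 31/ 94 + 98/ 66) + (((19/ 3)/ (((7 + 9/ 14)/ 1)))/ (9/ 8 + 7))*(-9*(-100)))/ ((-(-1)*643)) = 2545927726769/ 15093112045440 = 0.17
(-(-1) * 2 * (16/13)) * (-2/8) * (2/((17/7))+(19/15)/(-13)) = -0.45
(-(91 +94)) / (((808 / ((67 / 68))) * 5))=-2479 / 54944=-0.05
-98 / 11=-8.91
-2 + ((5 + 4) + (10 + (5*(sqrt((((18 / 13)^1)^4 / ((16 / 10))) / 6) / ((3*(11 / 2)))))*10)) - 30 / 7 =900*sqrt(15) / 1859 + 89 / 7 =14.59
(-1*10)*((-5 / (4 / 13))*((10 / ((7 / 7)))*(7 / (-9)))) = -1263.89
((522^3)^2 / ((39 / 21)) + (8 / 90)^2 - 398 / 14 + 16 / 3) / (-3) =-2007447173801022319981 / 552825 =-3631252518972590.46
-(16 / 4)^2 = -16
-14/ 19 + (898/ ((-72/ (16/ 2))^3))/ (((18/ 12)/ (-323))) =10991434/ 41553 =264.52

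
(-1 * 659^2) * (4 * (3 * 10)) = -52113720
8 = 8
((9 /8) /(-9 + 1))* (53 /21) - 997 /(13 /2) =-895379 /5824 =-153.74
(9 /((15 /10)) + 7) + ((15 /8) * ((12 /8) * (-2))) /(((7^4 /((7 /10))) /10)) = 35627 /2744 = 12.98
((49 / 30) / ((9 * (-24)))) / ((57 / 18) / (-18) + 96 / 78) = -637 / 88860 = -0.01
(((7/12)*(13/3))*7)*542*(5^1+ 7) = 345254/3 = 115084.67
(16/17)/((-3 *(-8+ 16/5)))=10/153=0.07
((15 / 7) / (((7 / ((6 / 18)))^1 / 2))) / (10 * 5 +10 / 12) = 12 / 2989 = 0.00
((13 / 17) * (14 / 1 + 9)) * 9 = 2691 / 17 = 158.29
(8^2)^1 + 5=69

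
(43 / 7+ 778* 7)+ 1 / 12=457987 / 84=5452.23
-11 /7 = -1.57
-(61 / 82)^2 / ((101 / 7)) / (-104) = 26047 / 70628896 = 0.00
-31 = -31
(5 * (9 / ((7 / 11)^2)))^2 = 29648025 / 2401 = 12348.20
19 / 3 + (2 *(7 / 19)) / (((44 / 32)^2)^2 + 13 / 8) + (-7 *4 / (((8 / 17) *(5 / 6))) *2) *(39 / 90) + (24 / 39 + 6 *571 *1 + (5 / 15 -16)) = 441284121277 / 131508975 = 3355.54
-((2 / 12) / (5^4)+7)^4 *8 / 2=-9605.46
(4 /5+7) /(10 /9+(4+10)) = 0.52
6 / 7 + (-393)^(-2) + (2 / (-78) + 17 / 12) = 126391129 / 56219436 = 2.25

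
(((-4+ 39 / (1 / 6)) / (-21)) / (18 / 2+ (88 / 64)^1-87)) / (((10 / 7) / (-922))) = -169648 / 1839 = -92.25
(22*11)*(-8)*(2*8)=-30976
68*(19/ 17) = 76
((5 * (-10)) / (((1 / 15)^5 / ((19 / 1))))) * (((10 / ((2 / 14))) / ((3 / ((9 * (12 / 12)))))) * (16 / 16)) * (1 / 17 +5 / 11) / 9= -1615950000000 / 187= -8641443850.27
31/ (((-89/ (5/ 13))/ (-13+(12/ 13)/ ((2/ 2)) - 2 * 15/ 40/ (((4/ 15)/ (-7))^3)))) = -6991613365/ 3850496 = -1815.77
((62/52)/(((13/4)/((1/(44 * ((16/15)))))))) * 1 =0.01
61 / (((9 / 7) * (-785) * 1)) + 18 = 17.94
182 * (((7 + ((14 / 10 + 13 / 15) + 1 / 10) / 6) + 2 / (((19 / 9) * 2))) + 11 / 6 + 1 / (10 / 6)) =3206021 / 1710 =1874.87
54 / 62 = 27 / 31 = 0.87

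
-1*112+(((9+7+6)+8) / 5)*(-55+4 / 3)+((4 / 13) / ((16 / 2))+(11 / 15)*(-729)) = -125913 / 130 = -968.56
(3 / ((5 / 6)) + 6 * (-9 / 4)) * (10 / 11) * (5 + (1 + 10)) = -144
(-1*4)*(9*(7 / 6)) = -42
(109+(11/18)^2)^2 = 1255780969/104976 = 11962.55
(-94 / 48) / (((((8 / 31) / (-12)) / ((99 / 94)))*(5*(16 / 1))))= 3069 / 2560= 1.20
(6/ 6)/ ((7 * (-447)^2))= 1/ 1398663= 0.00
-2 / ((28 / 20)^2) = -50 / 49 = -1.02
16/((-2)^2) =4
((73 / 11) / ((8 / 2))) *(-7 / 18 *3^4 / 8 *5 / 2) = -22995 / 1408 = -16.33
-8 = -8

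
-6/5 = -1.20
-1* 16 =-16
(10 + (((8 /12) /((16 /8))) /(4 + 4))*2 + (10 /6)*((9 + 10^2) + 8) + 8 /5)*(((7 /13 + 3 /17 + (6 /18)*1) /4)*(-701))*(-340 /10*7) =8458387273 /936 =9036738.54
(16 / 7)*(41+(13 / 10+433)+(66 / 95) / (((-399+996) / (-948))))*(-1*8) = -1147480384 / 132335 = -8671.03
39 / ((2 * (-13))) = -3 / 2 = -1.50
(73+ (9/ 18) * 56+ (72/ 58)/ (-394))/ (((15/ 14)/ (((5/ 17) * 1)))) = 27.72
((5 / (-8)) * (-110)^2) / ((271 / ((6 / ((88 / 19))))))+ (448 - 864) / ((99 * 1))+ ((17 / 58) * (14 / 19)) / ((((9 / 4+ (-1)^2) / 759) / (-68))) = -5334970145303 / 1537409016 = -3470.10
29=29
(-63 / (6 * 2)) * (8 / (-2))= 21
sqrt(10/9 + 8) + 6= 9.02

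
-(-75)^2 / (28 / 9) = -50625 / 28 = -1808.04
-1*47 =-47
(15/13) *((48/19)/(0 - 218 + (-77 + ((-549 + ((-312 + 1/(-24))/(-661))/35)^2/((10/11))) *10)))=221969849472000/252427015265505381197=0.00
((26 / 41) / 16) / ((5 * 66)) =13 / 108240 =0.00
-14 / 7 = -2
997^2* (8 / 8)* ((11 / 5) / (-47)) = -10934099 / 235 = -46528.08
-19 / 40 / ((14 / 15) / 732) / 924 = -3477 / 8624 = -0.40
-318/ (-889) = 0.36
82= 82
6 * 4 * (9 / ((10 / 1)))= 21.60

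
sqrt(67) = 8.19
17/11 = 1.55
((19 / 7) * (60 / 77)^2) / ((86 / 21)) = 102600 / 254947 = 0.40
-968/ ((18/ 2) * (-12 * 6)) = 121/ 81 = 1.49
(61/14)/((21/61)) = 12.66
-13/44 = -0.30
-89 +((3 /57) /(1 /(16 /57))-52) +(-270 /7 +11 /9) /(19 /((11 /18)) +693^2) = -16939822905350 /120153111183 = -140.99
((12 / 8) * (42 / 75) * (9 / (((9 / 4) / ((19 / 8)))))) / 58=399 / 2900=0.14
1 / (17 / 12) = 12 / 17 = 0.71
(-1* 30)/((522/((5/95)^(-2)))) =-20.75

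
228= 228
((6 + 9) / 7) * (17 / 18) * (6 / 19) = 85 / 133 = 0.64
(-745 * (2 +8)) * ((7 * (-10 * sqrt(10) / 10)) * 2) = 329825.56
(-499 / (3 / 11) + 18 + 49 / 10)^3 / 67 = -2376813854081 / 27000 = -88030142.74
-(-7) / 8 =7 / 8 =0.88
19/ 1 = 19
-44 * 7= -308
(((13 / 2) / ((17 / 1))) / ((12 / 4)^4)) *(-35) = -455 / 2754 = -0.17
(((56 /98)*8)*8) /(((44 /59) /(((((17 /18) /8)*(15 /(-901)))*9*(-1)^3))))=3540 /4081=0.87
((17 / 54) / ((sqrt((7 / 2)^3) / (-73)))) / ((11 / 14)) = -2482 * sqrt(14) / 2079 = -4.47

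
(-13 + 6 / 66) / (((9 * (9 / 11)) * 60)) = -71 / 2430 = -0.03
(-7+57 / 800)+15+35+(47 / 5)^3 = 3494621 / 4000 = 873.66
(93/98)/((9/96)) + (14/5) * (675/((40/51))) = 2419.87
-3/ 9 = -1/ 3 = -0.33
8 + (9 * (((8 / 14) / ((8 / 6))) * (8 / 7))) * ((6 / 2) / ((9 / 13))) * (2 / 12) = 548 / 49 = 11.18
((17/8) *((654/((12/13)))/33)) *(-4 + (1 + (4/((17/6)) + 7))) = 32591/132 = 246.90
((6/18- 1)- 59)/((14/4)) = -358/21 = -17.05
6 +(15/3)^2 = 31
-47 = -47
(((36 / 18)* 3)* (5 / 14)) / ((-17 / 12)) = -180 / 119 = -1.51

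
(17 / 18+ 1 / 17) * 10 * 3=1535 / 51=30.10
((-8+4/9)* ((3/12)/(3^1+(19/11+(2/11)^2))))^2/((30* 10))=4231249/8062156800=0.00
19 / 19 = 1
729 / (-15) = -243 / 5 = -48.60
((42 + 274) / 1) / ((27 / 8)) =2528 / 27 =93.63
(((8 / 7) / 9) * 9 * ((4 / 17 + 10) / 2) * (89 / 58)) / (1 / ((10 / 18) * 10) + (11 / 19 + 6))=1014600 / 764099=1.33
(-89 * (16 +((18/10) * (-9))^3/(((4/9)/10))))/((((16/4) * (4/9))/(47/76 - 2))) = -80440864749/12160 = -6615202.69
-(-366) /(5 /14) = 5124 /5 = 1024.80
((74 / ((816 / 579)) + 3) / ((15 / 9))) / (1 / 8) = 266.44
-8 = -8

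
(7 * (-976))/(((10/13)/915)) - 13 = -8126677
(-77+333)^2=65536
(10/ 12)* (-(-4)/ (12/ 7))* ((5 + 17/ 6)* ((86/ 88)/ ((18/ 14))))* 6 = 495145/ 7128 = 69.46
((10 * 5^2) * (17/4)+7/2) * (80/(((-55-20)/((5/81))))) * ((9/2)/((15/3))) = -8528/135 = -63.17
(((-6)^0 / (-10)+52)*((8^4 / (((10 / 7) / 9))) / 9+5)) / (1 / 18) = 67080231 / 25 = 2683209.24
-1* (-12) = 12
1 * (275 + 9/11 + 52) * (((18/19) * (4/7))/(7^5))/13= 259632/319652333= 0.00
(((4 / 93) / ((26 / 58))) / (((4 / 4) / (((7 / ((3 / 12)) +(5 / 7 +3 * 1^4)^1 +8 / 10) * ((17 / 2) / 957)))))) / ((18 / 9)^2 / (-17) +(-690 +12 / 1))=-328882 / 8050217175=-0.00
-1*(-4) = 4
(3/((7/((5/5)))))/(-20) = -3/140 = -0.02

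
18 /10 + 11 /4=91 /20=4.55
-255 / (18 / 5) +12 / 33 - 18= -88.47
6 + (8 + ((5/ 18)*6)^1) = 47/ 3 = 15.67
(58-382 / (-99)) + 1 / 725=4439999 / 71775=61.86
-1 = -1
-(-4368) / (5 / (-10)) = -8736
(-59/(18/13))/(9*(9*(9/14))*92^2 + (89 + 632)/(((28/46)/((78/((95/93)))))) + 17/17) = -0.00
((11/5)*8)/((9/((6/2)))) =88/15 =5.87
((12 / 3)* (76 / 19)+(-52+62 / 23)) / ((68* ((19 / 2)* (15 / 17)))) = -383 / 6555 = -0.06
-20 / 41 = -0.49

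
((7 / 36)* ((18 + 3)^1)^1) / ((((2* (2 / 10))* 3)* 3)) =245 / 216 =1.13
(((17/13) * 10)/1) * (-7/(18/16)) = -9520/117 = -81.37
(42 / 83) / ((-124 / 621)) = -2.53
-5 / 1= -5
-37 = -37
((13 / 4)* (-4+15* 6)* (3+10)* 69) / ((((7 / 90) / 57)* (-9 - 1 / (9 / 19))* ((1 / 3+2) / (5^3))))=-173630249325 / 196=-885868619.01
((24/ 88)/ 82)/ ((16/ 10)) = 15/ 7216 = 0.00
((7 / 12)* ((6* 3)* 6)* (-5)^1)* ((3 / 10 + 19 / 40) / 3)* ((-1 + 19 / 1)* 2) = -5859 / 2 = -2929.50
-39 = -39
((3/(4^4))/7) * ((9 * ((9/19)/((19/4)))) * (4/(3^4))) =3/40432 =0.00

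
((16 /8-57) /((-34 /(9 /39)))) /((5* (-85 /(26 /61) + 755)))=11 /81855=0.00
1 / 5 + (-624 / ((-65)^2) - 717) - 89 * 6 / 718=-83736647 / 116675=-717.69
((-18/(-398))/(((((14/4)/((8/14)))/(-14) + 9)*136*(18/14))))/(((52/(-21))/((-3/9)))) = 49/12050246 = 0.00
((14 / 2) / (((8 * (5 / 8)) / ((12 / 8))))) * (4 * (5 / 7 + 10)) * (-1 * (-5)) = 450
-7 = -7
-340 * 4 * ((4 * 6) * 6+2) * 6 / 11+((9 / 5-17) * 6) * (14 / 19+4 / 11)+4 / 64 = -19079413 / 176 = -108405.76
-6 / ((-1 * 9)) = 2 / 3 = 0.67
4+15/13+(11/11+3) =119/13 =9.15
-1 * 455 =-455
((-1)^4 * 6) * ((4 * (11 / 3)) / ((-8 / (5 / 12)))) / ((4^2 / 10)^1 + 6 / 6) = -275 / 156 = -1.76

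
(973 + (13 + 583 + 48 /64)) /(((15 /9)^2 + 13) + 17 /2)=2457 /38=64.66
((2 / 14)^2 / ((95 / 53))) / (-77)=-53 / 358435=-0.00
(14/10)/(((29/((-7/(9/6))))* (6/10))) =-98/261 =-0.38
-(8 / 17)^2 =-64 / 289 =-0.22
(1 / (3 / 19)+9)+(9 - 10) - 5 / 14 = 587 / 42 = 13.98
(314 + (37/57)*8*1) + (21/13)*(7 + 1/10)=2450207/7410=330.66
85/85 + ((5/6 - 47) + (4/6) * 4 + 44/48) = -499/12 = -41.58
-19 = -19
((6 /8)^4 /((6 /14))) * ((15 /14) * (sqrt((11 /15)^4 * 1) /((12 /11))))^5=4177248169415651 /137651473612800000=0.03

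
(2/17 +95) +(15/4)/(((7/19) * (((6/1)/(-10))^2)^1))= 176203/1428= 123.39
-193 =-193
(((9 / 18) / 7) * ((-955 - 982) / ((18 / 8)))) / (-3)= 3874 / 189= 20.50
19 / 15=1.27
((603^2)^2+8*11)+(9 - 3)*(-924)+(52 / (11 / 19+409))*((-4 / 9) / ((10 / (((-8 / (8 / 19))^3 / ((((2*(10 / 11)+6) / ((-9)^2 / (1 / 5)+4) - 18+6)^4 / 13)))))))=132211499425.02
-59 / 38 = -1.55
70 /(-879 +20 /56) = -980 /12301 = -0.08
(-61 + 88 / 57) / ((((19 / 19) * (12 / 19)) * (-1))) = 3389 / 36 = 94.14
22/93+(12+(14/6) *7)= 2657/93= 28.57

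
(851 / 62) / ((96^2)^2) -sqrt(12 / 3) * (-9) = 94787076947 / 5265948672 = 18.00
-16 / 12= -4 / 3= -1.33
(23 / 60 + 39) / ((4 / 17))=40171 / 240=167.38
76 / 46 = 38 / 23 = 1.65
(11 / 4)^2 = 121 / 16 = 7.56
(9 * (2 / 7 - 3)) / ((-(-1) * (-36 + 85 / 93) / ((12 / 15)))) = 0.56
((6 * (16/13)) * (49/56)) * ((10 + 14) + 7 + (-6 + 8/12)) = 165.85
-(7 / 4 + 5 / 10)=-9 / 4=-2.25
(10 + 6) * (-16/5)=-51.20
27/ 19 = 1.42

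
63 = 63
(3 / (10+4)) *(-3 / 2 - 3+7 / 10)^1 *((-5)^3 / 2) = 1425 / 28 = 50.89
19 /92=0.21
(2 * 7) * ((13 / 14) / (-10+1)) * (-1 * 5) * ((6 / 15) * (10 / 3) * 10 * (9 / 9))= 96.30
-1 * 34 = -34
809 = 809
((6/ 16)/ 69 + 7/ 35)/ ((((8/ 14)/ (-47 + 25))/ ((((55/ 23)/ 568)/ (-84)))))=7623/ 19230208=0.00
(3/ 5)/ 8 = 3/ 40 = 0.08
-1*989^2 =-978121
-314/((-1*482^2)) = 157/116162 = 0.00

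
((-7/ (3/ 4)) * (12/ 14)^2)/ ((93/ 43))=-688/ 217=-3.17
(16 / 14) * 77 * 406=35728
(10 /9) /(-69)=-0.02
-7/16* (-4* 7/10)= 1.22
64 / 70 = 32 / 35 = 0.91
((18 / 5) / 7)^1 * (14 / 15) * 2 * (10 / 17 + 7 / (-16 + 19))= 1192 / 425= 2.80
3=3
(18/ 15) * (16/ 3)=32/ 5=6.40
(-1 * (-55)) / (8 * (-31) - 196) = -55 / 444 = -0.12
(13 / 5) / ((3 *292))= 13 / 4380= 0.00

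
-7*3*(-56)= 1176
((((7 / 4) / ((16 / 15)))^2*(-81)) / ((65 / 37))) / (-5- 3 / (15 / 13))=33041925 / 2023424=16.33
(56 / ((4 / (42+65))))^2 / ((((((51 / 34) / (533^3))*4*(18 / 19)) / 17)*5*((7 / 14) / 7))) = 384127872116648114 / 135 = 2845391645308504.55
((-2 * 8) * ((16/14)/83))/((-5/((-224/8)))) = -512/415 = -1.23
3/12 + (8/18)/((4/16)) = 73/36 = 2.03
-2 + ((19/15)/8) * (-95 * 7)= -2575/24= -107.29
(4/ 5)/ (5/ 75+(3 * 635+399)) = 12/ 34561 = 0.00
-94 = -94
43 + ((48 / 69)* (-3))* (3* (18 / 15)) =4081 / 115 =35.49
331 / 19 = 17.42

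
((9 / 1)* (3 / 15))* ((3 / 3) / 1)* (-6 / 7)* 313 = -16902 / 35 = -482.91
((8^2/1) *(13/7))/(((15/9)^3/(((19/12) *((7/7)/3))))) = 11856/875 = 13.55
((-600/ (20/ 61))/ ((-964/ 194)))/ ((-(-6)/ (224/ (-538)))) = -1656760/ 64829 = -25.56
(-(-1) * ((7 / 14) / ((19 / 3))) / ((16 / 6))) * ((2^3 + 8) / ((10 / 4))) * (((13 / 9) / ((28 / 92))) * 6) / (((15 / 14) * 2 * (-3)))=-1196 / 1425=-0.84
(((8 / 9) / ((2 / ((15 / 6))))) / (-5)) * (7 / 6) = -7 / 27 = -0.26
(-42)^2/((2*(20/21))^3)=4084101/16000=255.26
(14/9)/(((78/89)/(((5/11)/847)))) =445/467181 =0.00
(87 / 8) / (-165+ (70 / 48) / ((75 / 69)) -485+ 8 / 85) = -22185 / 1323071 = -0.02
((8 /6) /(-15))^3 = -64 /91125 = -0.00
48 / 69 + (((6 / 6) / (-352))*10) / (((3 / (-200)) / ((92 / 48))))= 4.33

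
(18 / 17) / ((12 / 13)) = 39 / 34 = 1.15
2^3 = 8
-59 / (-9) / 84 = 59 / 756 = 0.08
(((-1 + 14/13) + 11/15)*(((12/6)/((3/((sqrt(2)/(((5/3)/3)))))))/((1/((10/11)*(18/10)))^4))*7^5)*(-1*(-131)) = 73036272238272*sqrt(2)/4758325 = 21706984.44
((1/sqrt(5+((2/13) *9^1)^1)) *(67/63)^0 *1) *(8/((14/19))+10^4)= 70076 *sqrt(1079)/581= 3961.90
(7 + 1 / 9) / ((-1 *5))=-64 / 45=-1.42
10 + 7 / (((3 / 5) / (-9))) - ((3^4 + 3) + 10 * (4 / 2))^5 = -12166529119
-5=-5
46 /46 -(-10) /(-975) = 193 /195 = 0.99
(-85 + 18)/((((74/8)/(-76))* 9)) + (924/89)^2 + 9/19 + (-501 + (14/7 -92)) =-21127711076/50116167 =-421.57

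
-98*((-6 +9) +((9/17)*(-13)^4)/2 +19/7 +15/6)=-12609086/17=-741710.94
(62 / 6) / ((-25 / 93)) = -961 / 25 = -38.44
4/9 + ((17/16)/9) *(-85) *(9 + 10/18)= -61847/648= -95.44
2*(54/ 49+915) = 89778/ 49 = 1832.20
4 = 4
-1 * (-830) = 830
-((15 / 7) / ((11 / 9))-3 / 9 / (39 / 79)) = -9712 / 9009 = -1.08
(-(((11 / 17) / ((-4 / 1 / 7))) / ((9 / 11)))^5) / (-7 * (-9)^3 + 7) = 62275756467001 / 62672925977487360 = 0.00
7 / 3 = 2.33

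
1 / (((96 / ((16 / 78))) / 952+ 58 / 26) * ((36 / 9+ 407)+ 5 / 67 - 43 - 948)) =-207298 / 327275665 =-0.00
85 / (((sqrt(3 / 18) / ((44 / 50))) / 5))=374 * sqrt(6)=916.11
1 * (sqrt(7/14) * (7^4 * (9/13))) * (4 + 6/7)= 52479 * sqrt(2)/13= 5708.96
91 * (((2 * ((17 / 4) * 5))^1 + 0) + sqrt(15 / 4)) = 91 * sqrt(15) / 2 + 7735 / 2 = 4043.72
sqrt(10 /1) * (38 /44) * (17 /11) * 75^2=1816875 * sqrt(10) /242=23741.58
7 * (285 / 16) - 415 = -4645 / 16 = -290.31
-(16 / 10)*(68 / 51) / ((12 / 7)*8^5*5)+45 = 41471993 / 921600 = 45.00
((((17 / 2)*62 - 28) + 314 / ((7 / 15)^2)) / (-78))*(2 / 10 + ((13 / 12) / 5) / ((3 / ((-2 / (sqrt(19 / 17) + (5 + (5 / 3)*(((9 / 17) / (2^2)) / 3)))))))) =-27649759841 / 6527421810 - 6466868*sqrt(323) / 753164055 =-4.39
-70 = -70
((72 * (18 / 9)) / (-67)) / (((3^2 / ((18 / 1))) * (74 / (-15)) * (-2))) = -1080 / 2479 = -0.44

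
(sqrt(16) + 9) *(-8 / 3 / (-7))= 104 / 21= 4.95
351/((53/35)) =12285/53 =231.79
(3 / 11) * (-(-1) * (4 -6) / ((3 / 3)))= -0.55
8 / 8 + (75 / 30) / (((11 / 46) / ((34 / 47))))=4427 / 517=8.56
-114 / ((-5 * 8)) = 57 / 20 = 2.85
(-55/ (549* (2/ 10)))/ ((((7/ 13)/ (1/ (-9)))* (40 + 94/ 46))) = 0.00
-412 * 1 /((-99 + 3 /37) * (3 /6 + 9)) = 7622 /17385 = 0.44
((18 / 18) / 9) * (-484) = -484 / 9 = -53.78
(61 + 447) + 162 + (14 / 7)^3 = 678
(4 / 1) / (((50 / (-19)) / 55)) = -418 / 5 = -83.60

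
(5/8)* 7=35/8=4.38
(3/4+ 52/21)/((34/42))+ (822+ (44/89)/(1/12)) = 5034767/6052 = 831.92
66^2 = 4356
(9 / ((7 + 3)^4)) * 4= 9 / 2500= 0.00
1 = 1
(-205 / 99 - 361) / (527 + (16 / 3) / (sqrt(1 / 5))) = -18942488 / 27481091 + 575104*sqrt(5) / 82443273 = -0.67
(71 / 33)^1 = 71 / 33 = 2.15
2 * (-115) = -230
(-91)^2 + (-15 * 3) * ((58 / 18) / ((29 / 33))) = 8116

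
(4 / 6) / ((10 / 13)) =13 / 15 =0.87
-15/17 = -0.88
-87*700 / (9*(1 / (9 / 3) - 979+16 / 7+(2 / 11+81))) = 1563100 / 206791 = 7.56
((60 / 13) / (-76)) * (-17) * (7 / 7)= 255 / 247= 1.03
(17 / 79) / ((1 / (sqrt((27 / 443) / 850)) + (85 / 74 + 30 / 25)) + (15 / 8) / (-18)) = -9026351280 / 260541110911643 + 2234208000 * sqrt(45186) / 260541110911643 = 0.00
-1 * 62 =-62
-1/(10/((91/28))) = -13/40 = -0.32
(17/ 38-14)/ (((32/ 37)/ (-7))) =133385/ 1216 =109.69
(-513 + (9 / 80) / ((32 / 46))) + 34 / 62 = -20327663 / 39680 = -512.29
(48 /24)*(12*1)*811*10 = 194640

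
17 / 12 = 1.42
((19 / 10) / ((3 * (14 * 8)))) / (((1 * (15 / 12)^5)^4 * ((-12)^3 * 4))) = -2550136832 / 270366668701171875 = -0.00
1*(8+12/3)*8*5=480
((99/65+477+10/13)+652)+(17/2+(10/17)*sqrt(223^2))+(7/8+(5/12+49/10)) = 1277.16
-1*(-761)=761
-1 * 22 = -22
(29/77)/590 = 29/45430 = 0.00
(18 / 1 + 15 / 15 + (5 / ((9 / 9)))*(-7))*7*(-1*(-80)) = -8960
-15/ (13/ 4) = -60/ 13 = -4.62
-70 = -70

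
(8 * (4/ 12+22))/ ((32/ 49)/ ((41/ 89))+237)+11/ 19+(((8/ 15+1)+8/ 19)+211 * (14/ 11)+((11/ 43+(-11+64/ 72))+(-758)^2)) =5860414360601522/ 10195110585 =574825.97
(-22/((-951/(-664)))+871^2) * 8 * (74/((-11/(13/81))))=-5552302157168/847341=-6552618.32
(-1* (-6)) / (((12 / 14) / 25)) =175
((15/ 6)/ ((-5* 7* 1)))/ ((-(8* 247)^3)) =1/ 108016190464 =0.00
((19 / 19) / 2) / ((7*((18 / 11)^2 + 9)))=121 / 19782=0.01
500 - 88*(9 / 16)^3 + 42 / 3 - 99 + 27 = 218285 / 512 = 426.34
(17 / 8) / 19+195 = 29657 / 152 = 195.11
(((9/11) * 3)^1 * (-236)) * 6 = -38232/11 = -3475.64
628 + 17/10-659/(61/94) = -235343/610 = -385.81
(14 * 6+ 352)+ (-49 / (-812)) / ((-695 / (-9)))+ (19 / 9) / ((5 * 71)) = 22461401093 / 51516180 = 436.01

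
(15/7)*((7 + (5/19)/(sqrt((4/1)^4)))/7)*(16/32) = 31995/29792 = 1.07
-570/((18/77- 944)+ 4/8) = 29260/48421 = 0.60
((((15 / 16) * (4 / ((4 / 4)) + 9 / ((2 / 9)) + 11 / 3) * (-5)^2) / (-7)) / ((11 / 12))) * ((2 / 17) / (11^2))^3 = -375 / 2318973349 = -0.00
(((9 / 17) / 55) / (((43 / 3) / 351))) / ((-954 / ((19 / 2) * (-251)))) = 5021757 / 8523460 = 0.59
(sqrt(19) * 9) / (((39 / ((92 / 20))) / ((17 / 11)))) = 1173 * sqrt(19) / 715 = 7.15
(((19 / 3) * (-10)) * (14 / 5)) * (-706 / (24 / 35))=1643215 / 9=182579.44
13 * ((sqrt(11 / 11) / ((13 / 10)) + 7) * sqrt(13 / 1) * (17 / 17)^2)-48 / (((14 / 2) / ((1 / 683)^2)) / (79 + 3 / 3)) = -3840 / 3265423 + 101 * sqrt(13) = 364.16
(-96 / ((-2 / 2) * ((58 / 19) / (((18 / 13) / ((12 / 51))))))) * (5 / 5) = 69768 / 377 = 185.06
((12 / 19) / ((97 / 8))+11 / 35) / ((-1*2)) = -0.18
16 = 16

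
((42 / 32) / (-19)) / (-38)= 0.00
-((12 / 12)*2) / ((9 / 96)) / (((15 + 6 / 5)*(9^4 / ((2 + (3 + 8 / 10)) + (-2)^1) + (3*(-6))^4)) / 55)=-334400 / 492645807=-0.00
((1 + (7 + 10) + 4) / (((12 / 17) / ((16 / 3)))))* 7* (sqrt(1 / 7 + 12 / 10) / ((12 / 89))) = 33286* sqrt(1645) / 135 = 10000.25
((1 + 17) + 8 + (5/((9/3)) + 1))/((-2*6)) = -43/18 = -2.39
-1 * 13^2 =-169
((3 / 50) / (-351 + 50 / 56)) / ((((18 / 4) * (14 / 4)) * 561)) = -8 / 412461225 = -0.00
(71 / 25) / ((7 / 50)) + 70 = 632 / 7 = 90.29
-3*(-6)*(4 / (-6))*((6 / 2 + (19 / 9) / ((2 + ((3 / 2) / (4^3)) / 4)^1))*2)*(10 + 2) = -1198624 / 1027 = -1167.11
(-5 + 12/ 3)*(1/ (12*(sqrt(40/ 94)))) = -sqrt(235)/ 120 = -0.13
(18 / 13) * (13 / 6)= 3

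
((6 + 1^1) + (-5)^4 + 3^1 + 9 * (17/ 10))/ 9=6503/ 90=72.26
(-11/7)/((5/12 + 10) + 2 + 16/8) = -132/1211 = -0.11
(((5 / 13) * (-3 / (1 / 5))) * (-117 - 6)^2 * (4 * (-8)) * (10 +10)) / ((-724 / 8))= -1452384000 / 2353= -617247.77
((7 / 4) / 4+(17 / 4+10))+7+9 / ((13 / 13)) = 491 / 16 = 30.69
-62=-62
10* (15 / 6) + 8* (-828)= -6599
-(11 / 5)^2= -121 / 25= -4.84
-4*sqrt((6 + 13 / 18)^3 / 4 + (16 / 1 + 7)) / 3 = -sqrt(4616210) / 162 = -13.26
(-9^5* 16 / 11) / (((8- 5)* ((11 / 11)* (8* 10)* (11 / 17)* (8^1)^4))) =-334611 / 2478080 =-0.14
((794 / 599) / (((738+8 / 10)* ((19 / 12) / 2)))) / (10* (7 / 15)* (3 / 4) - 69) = -95280 / 2753712617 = -0.00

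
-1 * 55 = -55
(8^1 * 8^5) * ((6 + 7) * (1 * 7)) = 23855104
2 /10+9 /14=59 /70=0.84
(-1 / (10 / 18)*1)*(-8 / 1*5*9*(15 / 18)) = 540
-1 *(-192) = 192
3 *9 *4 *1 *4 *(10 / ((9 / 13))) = 6240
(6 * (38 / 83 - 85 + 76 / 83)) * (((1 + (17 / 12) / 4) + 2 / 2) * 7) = -5490331 / 664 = -8268.57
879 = 879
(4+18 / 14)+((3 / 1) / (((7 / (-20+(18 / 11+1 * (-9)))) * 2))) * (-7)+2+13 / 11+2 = 7933 / 154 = 51.51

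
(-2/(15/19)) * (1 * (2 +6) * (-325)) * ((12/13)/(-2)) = -3040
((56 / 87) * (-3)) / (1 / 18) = -1008 / 29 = -34.76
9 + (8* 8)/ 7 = 127/ 7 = 18.14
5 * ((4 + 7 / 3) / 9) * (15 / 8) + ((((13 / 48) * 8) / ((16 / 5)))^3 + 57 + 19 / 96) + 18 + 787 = 768928961 / 884736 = 869.11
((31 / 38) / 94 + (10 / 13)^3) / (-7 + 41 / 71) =-86149199 / 1192847968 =-0.07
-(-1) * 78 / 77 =78 / 77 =1.01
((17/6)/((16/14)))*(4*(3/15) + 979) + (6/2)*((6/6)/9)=583061/240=2429.42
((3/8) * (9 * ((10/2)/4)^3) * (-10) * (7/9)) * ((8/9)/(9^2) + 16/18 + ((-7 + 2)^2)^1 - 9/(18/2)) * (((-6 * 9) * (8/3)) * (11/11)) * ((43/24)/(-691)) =-426855625/895536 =-476.65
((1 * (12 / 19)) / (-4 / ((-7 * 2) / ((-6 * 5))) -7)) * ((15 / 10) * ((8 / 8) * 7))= -882 / 2071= -0.43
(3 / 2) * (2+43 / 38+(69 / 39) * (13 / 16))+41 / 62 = 141641 / 18848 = 7.51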